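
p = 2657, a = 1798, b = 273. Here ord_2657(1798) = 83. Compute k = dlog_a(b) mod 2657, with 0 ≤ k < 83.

76

Baby-step giant-step with m = ceil(sqrt(83)) = 10.
Baby table (1798^j mod 2657 for j=0..9):
  0:1  1:1798  2:1892  3:856  4:685  5:1439  6:2061  7:1820
  8:1593  9:2625
Giant step factor: 1798^(-10) ≡ 767 (mod 2657).
Scan 273·767^i mod 2657 for i = 0, 1, …:
  i=0: 273   i=1: 2145   i=2: 532   i=3: 1523
  i=4: 1718   i=5: 2491   i=6: 214   i=7: 2061
Match at i=7, j=6: k = 7·10 + 6 = 76.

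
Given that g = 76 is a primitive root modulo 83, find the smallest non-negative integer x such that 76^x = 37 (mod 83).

64

Baby-step giant-step with m = ceil(sqrt(82)) = 10.
Baby table (76^j mod 83 for j=0..9):
  0:1  1:76  2:49  3:72  4:77  5:42  6:38  7:66
  8:36  9:80
Giant step factor: 76^(-10) ≡ 4 (mod 83).
Scan 37·4^i mod 83 for i = 0, 1, …:
  i=0: 37   i=1: 65   i=2: 11   i=3: 44
  i=4: 10   i=5: 40   i=6: 77
Match at i=6, j=4: x = 6·10 + 4 = 64.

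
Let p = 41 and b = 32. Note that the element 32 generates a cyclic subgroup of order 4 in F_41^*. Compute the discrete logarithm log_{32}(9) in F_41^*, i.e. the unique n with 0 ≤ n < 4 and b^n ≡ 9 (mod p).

3

Successive powers of 32 modulo 41:
  32^0=1  32^1=32  32^2=40  32^3=9
So 32^3 ≡ 9 (mod 41), giving n = 3.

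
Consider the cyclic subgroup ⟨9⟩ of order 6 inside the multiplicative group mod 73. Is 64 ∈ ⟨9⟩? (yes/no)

yes

64 ∈ ⟨9⟩ iff 64^6 ≡ 1 (mod 73), since |⟨9⟩| = 6.
64^6 mod 73 = 1.
Since 1 = 1, 64 lies in the subgroup.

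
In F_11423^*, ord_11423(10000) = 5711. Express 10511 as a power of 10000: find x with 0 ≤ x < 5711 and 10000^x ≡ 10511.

3853

Baby-step giant-step with m = ceil(sqrt(5711)) = 76.
Baby table (10000^j mod 11423 for j=0..75):
  0:1  1:10000  2:3058  3:629  4:7350  5:4418  6:7259  7:8258
  8:3133  9:8134  10:8240  11:5901  12:10205  13:8341  14:10677  15:10642
  16:3332  17:10532  18:11363  19:5419  20:10711  21:7952  22:4497  23:9072
  24:9957  25:7132  26:6211  27:3149  28:8212  29:53  30:4542  31:2152
  32:10491  33:1168  34:5694  35:7768  36:3600  37:6127  38:8451  39:2646
  40:4332  41:3984  42:7999  43:6154  44:4299  45:5251  46:9892  47:8243
  48:1632  49:7956  50:10228  51:9881  52:1050  53:2263  54:1037  55:9339
  56:6975  57:1162  58:2809  59:843  60:11249  61:7719  62:4789  63:4784
  64:476  65:8032  66:4887  67:2406  68:3162  69:1136  70:5538  71:1296
  72:6318  73:10810  74:4151  75:10241
Giant step factor: 10000^(-76) ≡ 10804 (mod 11423).
Scan 10511·10804^i mod 11423 for i = 0, 1, …:
  i=0: 10511   i=1: 4801   i=2: 9584   i=3: 7464
  i=4: 6099   i=5: 5732   i=6: 4445   i=7: 1488
  i=8: 4191   i=9: 10215     …   i=49: 7950
  i=50: 2263
Match at i=50, j=53: x = 50·76 + 53 = 3853.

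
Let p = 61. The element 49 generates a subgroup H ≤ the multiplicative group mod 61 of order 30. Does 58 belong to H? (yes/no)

58 ∈ ⟨49⟩ iff 58^30 ≡ 1 (mod 61), since |⟨49⟩| = 30.
58^30 mod 61 = 1.
Since 1 = 1, 58 lies in the subgroup.

yes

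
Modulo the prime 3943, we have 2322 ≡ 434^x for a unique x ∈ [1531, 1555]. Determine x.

Compute 434^1531 mod 3943 = 639, then multiply by 434 repeatedly:
  434^1531=639  434^1532=1316  434^1533=3352  434^1534=3744  434^1535=380
  434^1536=3257  434^1537=1944  434^1538=3837  434^1539=1312  434^1540=1616
  434^1541=3433  434^1542=3411  434^1543=1749  434^1544=2010  434^1545=937
  434^1546=529  434^1547=892  434^1548=714  434^1549=2322
Found 2322 at exponent 1549.

1549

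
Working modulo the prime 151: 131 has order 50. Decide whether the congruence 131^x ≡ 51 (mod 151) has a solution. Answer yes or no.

no

51 ∈ ⟨131⟩ iff 51^50 ≡ 1 (mod 151), since |⟨131⟩| = 50.
51^50 mod 151 = 32.
Since 32 ≠ 1, 51 does not lie in the subgroup.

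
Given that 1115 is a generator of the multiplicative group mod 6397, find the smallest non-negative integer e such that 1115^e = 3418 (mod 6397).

3359

Baby-step giant-step with m = ceil(sqrt(6396)) = 80.
Baby table (1115^j mod 6397 for j=0..79):
  0:1  1:1115  2:2207  3:4357  4:2732  5:1208  6:3550  7:4904
  8:4922  9:5801  10:748  11:2410  12:410  13:2963  14:2893  15:1607
  16:645  17:2711  18:3381  19:1982  20:2965  21:5123  22:6021  23:2962
  24:1778  25:5797  26:2685  27:6376  28:2173  29:4829  30:4458  31:201
  32:220  33:2214  34:5765  35:5387  36:6119  37:3483  38:566  39:4184
  40:1747  41:3217  42:4635  43:5646  44:642  45:5763  46:3157  47:1705
  48:1166  49:1499  50:1768  51:1044  52:6203  53:1188  54:441  55:5543
  56:943  57:2337  58:2176  59:1777  60:4682  61:478  62:2019  63:5838
  64:3621  65:908  66:1694  67:1695  68:2810  69:5017  70:2977  71:5709
  72:520  73:4070  74:2577  75:1102  76:506  77:1254  78:3664  79:4074
Giant step factor: 1115^(-80) ≡ 4268 (mod 6397).
Scan 3418·4268^i mod 6397 for i = 0, 1, …:
  i=0: 3418   i=1: 2864   i=2: 5282   i=3: 548
  i=4: 3959   i=5: 2535   i=6: 2053   i=7: 4711
  i=8: 777   i=9: 2590     …   i=40: 3781
  i=41: 4074
Match at i=41, j=79: e = 41·80 + 79 = 3359.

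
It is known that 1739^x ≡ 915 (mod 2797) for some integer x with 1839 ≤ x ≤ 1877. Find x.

Compute 1739^1839 mod 2797 = 2407, then multiply by 1739 repeatedly:
  1739^1839=2407  1739^1840=1461  1739^1841=1003  1739^1842=1686  1739^1843=698
  1739^1844=2721  1739^1845=2092  1739^1846=1888  1739^1847=2351  1739^1848=1972
  1739^1849=186  1739^1850=1799  1739^1851=1415  1739^1852=2122  1739^1853=915
Found 915 at exponent 1853.

1853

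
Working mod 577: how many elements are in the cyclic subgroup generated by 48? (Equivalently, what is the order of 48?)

144

The order of 48 must divide p − 1 = 576 = 2^6 · 3^2.
Divisors: 1, 2, 3, 4, 6, 8, 9, 12, 16, 18, 24, 32, 36, 48, 64, 72, 96, 144, 192, 288, 576.
Check each in increasing order: 48^1 ≡ 48;  48^2 ≡ 573;  48^3 ≡ 385;  48^4 ≡ 16;  48^6 ≡ 513;  48^8 ≡ 256;  48^9 ≡ 171;  48^12 ≡ 57;  48^16 ≡ 335;  48^18 ≡ 391;  48^24 ≡ 364;  48^32 ≡ 287;  48^36 ≡ 553;  48^48 ≡ 363;  48^64 ≡ 435;  48^72 ≡ 576;  48^96 ≡ 213;  48^144 ≡ 1.
Smallest exponent giving 1 is 144.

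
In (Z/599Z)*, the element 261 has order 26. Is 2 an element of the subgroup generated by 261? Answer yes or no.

no

2 ∈ ⟨261⟩ iff 2^26 ≡ 1 (mod 599), since |⟨261⟩| = 26.
2^26 mod 599 = 498.
Since 498 ≠ 1, 2 does not lie in the subgroup.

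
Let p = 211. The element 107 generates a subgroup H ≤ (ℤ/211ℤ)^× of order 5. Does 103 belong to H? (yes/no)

no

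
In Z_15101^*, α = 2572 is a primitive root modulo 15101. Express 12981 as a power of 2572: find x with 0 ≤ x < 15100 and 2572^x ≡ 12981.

Baby-step giant-step with m = ceil(sqrt(15100)) = 123.
Baby table (2572^j mod 15101 for j=0..122):
  0:1  1:2572  2:946  3:1851  4:3957  5:14431  6:13375  7:422
  8:13213  9:6586  10:10971  11:8744  12:4179  13:11577  14:11973  15:3617
  16:708  17:8856  18:5324  19:11822  20:7871  21:8872  22:1173  23:11857
  24:7285  25:11780  26:5554  27:14443  28:14037  29:11774  30:5223  31:8767
  32:2931  33:3133  34:9243  35:4022  36:399  37:14461  38:15030  39:13701
  40:8339  41:4488  42:5972  43:2267  44:1738  45:240  46:13240  47:525
  48:6311  49:13418  50:5311  51:8588  52:10674  53:15011  54:10136  55:5466
  56:14622  57:6294  58:14997  59:4330  60:7323  61:3809  62:11300  63:9276
  64:13393  65:1415  66:39  67:9702  68:6692  69:11785  70:3313  71:4072
  72:8191  73:1357  74:1873  75:137  76:5041  77:8794  78:11971  79:13574
  80:13917  81:5154  82:12511  83:13162  84:11323  85:8028  86:4949  87:13786
  88:444  89:9393  90:12297  91:6390  92:5192  93:4540  94:3807  95:6156
  96:7384  97:9691  98:8602  99:1379  100:13154  101:5848  102:460  103:5242
  104:12332  105:5804  106:8100  107:8921  108:6393  109:12908  110:7378  111:9360
  112:2926  113:5374  114:4513  115:9868  116:10816  117:2710  118:8559  119:11591
  120:2678  121:1760  122:11521
Giant step factor: 2572^(-123) ≡ 4899 (mod 15101).
Scan 12981·4899^i mod 15101 for i = 0, 1, …:
  i=0: 12981   i=1: 3608   i=2: 7422   i=3: 12271
  i=4: 13649   i=5: 14324   i=6: 14030   i=7: 8319
  i=8: 12283   i=9: 12033     …   i=117: 12817
  i=118: 525
Match at i=118, j=47: x = 118·123 + 47 = 14561.

14561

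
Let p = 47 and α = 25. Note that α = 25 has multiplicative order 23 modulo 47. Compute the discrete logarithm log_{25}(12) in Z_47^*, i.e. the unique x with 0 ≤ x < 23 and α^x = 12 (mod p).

Successive powers of 25 modulo 47:
  25^0=1  25^1=25  25^2=14  25^3=21  25^4=8  25^5=12
So 25^5 ≡ 12 (mod 47), giving x = 5.

5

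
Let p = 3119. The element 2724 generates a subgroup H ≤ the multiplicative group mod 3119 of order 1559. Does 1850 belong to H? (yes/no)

1850 ∈ ⟨2724⟩ iff 1850^1559 ≡ 1 (mod 3119), since |⟨2724⟩| = 1559.
1850^1559 mod 3119 = 1.
Since 1 = 1, 1850 lies in the subgroup.

yes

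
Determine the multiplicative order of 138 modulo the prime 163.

54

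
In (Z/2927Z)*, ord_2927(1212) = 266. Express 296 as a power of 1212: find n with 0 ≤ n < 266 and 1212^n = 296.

Baby-step giant-step with m = ceil(sqrt(266)) = 17.
Baby table (1212^j mod 2927 for j=0..16):
  0:1  1:1212  2:2517  3:670  4:1261  5:438  6:1069  7:1894
  8:760  9:2042  10:1589  11:2829  12:1231  13:2129  14:1661  15:2283
  16:981
Giant step factor: 1212^(-17) ≡ 1761 (mod 2927).
Scan 296·1761^i mod 2927 for i = 0, 1, …:
  i=0: 296   i=1: 250   i=2: 1200   i=3: 2833
  i=4: 1305   i=5: 410   i=6: 1968   i=7: 80
  i=8: 384   i=9: 87   i=10: 1003   i=11: 1302
  i=12: 981
Match at i=12, j=16: n = 12·17 + 16 = 220.

220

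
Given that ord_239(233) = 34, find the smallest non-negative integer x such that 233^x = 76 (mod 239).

Successive powers of 233 modulo 239:
  233^0=1  233^1=233  233^2=36  233^3=23  233^4=101  233^5=111
  233^6=51  233^7=172  233^8=163  233^9=217  233^10=132  233^11=164
  233^12=211  233^13=168  233^14=187  233^15=73  233^16=40  233^17=238
  233^18=6  233^19=203  233^20=216  233^21=138  233^22=128  233^23=188
  233^24=67  233^25=76
So 233^25 ≡ 76 (mod 239), giving x = 25.

25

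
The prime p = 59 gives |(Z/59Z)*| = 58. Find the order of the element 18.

58

The order of 18 must divide p − 1 = 58 = 2 · 29.
Divisors: 1, 2, 29, 58.
Check each in increasing order: 18^1 ≡ 18;  18^2 ≡ 29;  18^29 ≡ 58;  18^58 ≡ 1.
Smallest exponent giving 1 is 58.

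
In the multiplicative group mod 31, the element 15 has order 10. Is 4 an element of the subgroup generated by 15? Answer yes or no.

yes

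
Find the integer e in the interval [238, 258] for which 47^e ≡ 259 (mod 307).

258

Compute 47^238 mod 307 = 93, then multiply by 47 repeatedly:
  47^238=93  47^239=73  47^240=54  47^241=82  47^242=170
  47^243=8  47^244=69  47^245=173  47^246=149  47^247=249
  47^248=37  47^249=204  47^250=71  47^251=267  47^252=269
  47^253=56  47^254=176  47^255=290  47^256=122  47^257=208
  47^258=259
Found 259 at exponent 258.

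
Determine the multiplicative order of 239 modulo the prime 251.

The order of 239 must divide p − 1 = 250 = 2 · 5^3.
Divisors: 1, 2, 5, 10, 25, 50, 125, 250.
Check each in increasing order: 239^1 ≡ 239;  239^2 ≡ 144;  239^5 ≡ 160;  239^10 ≡ 249;  239^25 ≡ 138;  239^50 ≡ 219;  239^125 ≡ 250;  239^250 ≡ 1.
Smallest exponent giving 1 is 250.

250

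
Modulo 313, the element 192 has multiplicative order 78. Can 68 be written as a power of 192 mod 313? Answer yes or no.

no

68 ∈ ⟨192⟩ iff 68^78 ≡ 1 (mod 313), since |⟨192⟩| = 78.
68^78 mod 313 = 25.
Since 25 ≠ 1, 68 does not lie in the subgroup.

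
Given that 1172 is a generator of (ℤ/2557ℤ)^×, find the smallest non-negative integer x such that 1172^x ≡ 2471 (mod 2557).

Baby-step giant-step with m = ceil(sqrt(2556)) = 51.
Baby table (1172^j mod 2557 for j=0..50):
  0:1  1:1172  2:475  3:1831  4:609  5:345  6:334  7:227
  8:116  9:431  10:1403  11:165  12:1605  13:1665  14:389  15:762
  16:671  17:1413  18:1657  19:1241  20:2076  21:1365  22:1655  23:1454
  24:1126  25:260  26:437  27:764  28:458  29:2363  30:205  31:2459
  32:209  33:2033  34:2109  35:1686  36:1988  37:509  38:767  39:1417
  40:1231  41:584  42:1729  43:1244  44:478  45:233  46:2034  47:724
  48:2161  49:1262  50:1118
Giant step factor: 1172^(-51) ≡ 430 (mod 2557).
Scan 2471·430^i mod 2557 for i = 0, 1, …:
  i=0: 2471   i=1: 1375   i=2: 583   i=3: 104
  i=4: 1251   i=5: 960   i=6: 1123   i=7: 2174
  i=8: 1515   i=9: 1972     …   i=19: 2065
  i=20: 671
Match at i=20, j=16: x = 20·51 + 16 = 1036.

1036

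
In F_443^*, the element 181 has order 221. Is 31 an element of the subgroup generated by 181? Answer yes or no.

31 ∈ ⟨181⟩ iff 31^221 ≡ 1 (mod 443), since |⟨181⟩| = 221.
31^221 mod 443 = 442.
Since 442 ≠ 1, 31 does not lie in the subgroup.

no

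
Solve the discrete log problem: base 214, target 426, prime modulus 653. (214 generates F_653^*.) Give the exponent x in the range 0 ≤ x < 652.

517

Baby-step giant-step with m = ceil(sqrt(652)) = 26.
Baby table (214^j mod 653 for j=0..25):
  0:1  1:214  2:86  3:120  4:213  5:525  6:34  7:93
  8:312  9:162  10:59  11:219  12:503  13:550  14:160  15:284
  16:47  17:263  18:124  19:416  20:216  21:514  22:292  23:453
  24:298  25:431
Giant step factor: 214^(-26) ≡ 580 (mod 653).
Scan 426·580^i mod 653 for i = 0, 1, …:
  i=0: 426   i=1: 246   i=2: 326   i=3: 363
  i=4: 274   i=5: 241   i=6: 38   i=7: 491
  i=8: 72   i=9: 621     …   i=18: 450
  i=19: 453
Match at i=19, j=23: x = 19·26 + 23 = 517.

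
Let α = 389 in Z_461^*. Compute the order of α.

92

The order of 389 must divide p − 1 = 460 = 2^2 · 5 · 23.
Divisors: 1, 2, 4, 5, 10, 20, 23, 46, 92, 115, 230, 460.
Check each in increasing order: 389^1 ≡ 389;  389^2 ≡ 113;  389^4 ≡ 322;  389^5 ≡ 327;  389^10 ≡ 438;  389^20 ≡ 68;  389^23 ≡ 413;  389^46 ≡ 460;  389^92 ≡ 1.
Smallest exponent giving 1 is 92.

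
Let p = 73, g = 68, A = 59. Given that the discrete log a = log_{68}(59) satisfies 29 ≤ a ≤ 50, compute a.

41

Compute 68^29 mod 73 = 39, then multiply by 68 repeatedly:
  68^29=39  68^30=24  68^31=26  68^32=16  68^33=66
  68^34=35  68^35=44  68^36=72  68^37=5  68^38=48
  68^39=52  68^40=32  68^41=59
Found 59 at exponent 41.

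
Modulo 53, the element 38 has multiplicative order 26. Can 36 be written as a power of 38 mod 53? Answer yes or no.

yes

36 ∈ ⟨38⟩ iff 36^26 ≡ 1 (mod 53), since |⟨38⟩| = 26.
36^26 mod 53 = 1.
Since 1 = 1, 36 lies in the subgroup.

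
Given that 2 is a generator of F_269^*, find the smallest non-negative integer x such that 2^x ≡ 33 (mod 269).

71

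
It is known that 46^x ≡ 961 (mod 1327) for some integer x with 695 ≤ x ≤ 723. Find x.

706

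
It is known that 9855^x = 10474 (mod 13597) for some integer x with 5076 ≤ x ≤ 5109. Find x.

Compute 9855^5076 mod 13597 = 5385, then multiply by 9855 repeatedly:
  9855^5076=5385  9855^5077=84  9855^5078=12000  9855^5079=6891  9855^5080=7387
  9855^5081=547  9855^5082=6273  9855^5083=8453  9855^5084=9093  9855^5085=7285
  9855^5086=1515  9855^5087=819  9855^5088=8224  9855^5089=9400  9855^5090=639
  9855^5091=1934  9855^5092=10173  9855^5093=4234  9855^5094=10474
Found 10474 at exponent 5094.

5094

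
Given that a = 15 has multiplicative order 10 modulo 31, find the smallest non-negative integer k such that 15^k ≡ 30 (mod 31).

Successive powers of 15 modulo 31:
  15^0=1  15^1=15  15^2=8  15^3=27  15^4=2  15^5=30
So 15^5 ≡ 30 (mod 31), giving k = 5.

5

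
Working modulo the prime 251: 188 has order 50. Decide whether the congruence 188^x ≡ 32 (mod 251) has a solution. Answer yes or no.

32 ∈ ⟨188⟩ iff 32^50 ≡ 1 (mod 251), since |⟨188⟩| = 50.
32^50 mod 251 = 1.
Since 1 = 1, 32 lies in the subgroup.

yes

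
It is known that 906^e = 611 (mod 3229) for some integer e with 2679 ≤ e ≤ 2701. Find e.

Compute 906^2679 mod 3229 = 325, then multiply by 906 repeatedly:
  906^2679=325  906^2680=611
Found 611 at exponent 2680.

2680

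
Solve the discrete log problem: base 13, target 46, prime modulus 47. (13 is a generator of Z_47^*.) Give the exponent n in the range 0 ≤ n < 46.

23

Baby-step giant-step with m = ceil(sqrt(46)) = 7.
Baby table (13^j mod 47 for j=0..6):
  0:1  1:13  2:28  3:35  4:32  5:40  6:3
Giant step factor: 13^(-7) ≡ 41 (mod 47).
Scan 46·41^i mod 47 for i = 0, 1, …:
  i=0: 46   i=1: 6   i=2: 11   i=3: 28
Match at i=3, j=2: n = 3·7 + 2 = 23.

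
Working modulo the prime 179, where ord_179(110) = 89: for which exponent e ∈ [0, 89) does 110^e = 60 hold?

49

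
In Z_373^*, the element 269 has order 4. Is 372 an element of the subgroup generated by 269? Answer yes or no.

yes

⟨269⟩ has order 4; its elements mod 373 are {1, 104, 269, 372}.
372 is in this set.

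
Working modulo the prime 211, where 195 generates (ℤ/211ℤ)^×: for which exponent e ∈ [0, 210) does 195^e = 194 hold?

Baby-step giant-step with m = ceil(sqrt(210)) = 15.
Baby table (195^j mod 211 for j=0..14):
  0:1  1:195  2:45  3:124  4:126  5:94  6:184  7:10
  8:51  9:28  10:185  11:205  12:96  13:152  14:100
Giant step factor: 195^(-15) ≡ 12 (mod 211).
Scan 194·12^i mod 211 for i = 0, 1, …:
  i=0: 194   i=1: 7   i=2: 84   i=3: 164
  i=4: 69   i=5: 195
Match at i=5, j=1: e = 5·15 + 1 = 76.

76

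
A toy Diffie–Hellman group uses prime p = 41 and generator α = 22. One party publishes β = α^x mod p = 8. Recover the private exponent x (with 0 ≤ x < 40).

22

Successive powers of 22 modulo 41:
  22^0=1  22^1=22  22^2=33  22^3=29  22^4=23  22^5=14
  22^6=21  22^7=11  22^8=37  22^9=35  22^10=32  22^11=7
  22^12=31  22^13=26  22^14=39  22^15=38  22^16=16  22^17=24
  22^18=36  22^19=13  22^20=40  22^21=19  22^22=8
So 22^22 ≡ 8 (mod 41), giving x = 22.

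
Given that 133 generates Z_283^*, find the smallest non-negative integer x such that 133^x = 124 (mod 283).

83

Baby-step giant-step with m = ceil(sqrt(282)) = 17.
Baby table (133^j mod 283 for j=0..16):
  0:1  1:133  2:143  3:58  4:73  5:87  6:251  7:272
  8:235  9:125  10:211  11:46  12:175  13:69  14:121  15:245
  16:40
Giant step factor: 133^(-17) ≡ 139 (mod 283).
Scan 124·139^i mod 283 for i = 0, 1, …:
  i=0: 124   i=1: 256   i=2: 209   i=3: 185
  i=4: 245
Match at i=4, j=15: x = 4·17 + 15 = 83.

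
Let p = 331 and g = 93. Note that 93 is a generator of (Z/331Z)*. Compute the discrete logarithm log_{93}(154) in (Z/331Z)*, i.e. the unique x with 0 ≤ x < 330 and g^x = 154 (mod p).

9

Successive powers of 93 modulo 331:
  93^0=1  93^1=93  93^2=43  93^3=27  93^4=194  93^5=168
  93^6=67  93^7=273  93^8=233  93^9=154
So 93^9 ≡ 154 (mod 331), giving x = 9.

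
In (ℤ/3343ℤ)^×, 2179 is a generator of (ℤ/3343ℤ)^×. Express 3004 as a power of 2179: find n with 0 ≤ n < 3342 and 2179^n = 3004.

2607

Baby-step giant-step with m = ceil(sqrt(3342)) = 58.
Baby table (2179^j mod 3343 for j=0..57):
  0:1  1:2179  2:981  3:1422  4:2920  5:951  6:2912  7:234
  8:1750  9:2230  10:1791  11:1308  12:1896  13:2779  14:1268  15:1654
  16:312  17:1219  18:1859  19:2388  20:1744  21:2528  22:2591  23:2805
  24:1091  25:416  26:511  27:250  28:3184  29:1211  30:1142  31:1226
  32:397  33:2569  34:1669  35:2910  36:2562  37:3131  38:2729  39:2637
  40:2749  41:2758  42:2311  43:1111  44:537  45:73  46:1946  47:1410
  48:173  49:2551  50:2563  51:1967  52:367  53:716  54:2326  55:366
  56:1880  57:1345
Giant step factor: 2179^(-58) ≡ 554 (mod 3343).
Scan 3004·554^i mod 3343 for i = 0, 1, …:
  i=0: 3004   i=1: 2745   i=2: 3008   i=3: 1618
  i=4: 448   i=5: 810   i=6: 778   i=7: 3108
  i=8: 187   i=9: 3308     …   i=43: 1292
  i=44: 366
Match at i=44, j=55: n = 44·58 + 55 = 2607.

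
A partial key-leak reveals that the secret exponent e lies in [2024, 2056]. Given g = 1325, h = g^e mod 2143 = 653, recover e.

2029

Compute 1325^2024 mod 2143 = 574, then multiply by 1325 repeatedly:
  1325^2024=574  1325^2025=1928  1325^2026=144  1325^2027=73  1325^2028=290
  1325^2029=653
Found 653 at exponent 2029.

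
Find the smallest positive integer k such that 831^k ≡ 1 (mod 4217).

248

The order of 831 must divide p − 1 = 4216 = 2^3 · 17 · 31.
Divisors: 1, 2, 4, 8, 17, 31, 34, 62, 68, 124, 136, 248, 527, 1054, 2108, 4216.
Check each in increasing order: 831^1 ≡ 831;  831^2 ≡ 3190;  831^4 ≡ 479;  831^8 ≡ 1723;  831^17 ≡ 1327;  831^31 ≡ 2666;  831^34 ≡ 2440;  831^62 ≡ 1911;  831^68 ≡ 3413;  831^124 ≡ 4216;  831^136 ≡ 1215;  831^248 ≡ 1.
Smallest exponent giving 1 is 248.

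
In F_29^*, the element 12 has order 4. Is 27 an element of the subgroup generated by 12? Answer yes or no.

no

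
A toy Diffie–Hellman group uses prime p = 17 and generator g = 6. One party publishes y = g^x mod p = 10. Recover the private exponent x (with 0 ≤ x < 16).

13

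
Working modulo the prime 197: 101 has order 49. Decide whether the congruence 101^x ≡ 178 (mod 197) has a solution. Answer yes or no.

178 ∈ ⟨101⟩ iff 178^49 ≡ 1 (mod 197), since |⟨101⟩| = 49.
178^49 mod 197 = 1.
Since 1 = 1, 178 lies in the subgroup.

yes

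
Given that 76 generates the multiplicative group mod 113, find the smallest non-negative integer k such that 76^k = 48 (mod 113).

35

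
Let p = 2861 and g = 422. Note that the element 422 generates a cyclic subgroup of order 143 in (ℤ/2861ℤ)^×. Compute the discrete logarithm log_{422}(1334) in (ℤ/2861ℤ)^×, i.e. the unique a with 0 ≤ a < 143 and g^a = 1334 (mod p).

Baby-step giant-step with m = ceil(sqrt(143)) = 12.
Baby table (422^j mod 2861 for j=0..11):
  0:1  1:422  2:702  3:1561  4:712  5:59  6:2010  7:1364
  8:547  9:1954  10:620  11:1289
Giant step factor: 422^(-12) ≡ 1827 (mod 2861).
Scan 1334·1827^i mod 2861 for i = 0, 1, …:
  i=0: 1334   i=1: 2507   i=2: 2689   i=3: 466
  i=4: 1665   i=5: 712
Match at i=5, j=4: a = 5·12 + 4 = 64.

64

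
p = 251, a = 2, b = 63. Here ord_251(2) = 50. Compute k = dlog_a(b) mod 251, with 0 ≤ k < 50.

48

Baby-step giant-step with m = ceil(sqrt(50)) = 8.
Baby table (2^j mod 251 for j=0..7):
  0:1  1:2  2:4  3:8  4:16  5:32  6:64  7:128
Giant step factor: 2^(-8) ≡ 201 (mod 251).
Scan 63·201^i mod 251 for i = 0, 1, …:
  i=0: 63   i=1: 113   i=2: 123   i=3: 125
  i=4: 25   i=5: 5   i=6: 1
Match at i=6, j=0: k = 6·8 + 0 = 48.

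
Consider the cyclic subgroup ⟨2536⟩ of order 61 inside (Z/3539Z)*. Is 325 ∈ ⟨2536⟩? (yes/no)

no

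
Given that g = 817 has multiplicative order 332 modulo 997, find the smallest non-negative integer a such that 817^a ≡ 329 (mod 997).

254

Baby-step giant-step with m = ceil(sqrt(332)) = 19.
Baby table (817^j mod 997 for j=0..18):
  0:1  1:817  2:496  3:450  4:754  5:869  6:109  7:320
  8:226  9:197  10:432  11:6  12:914  13:982  14:706  15:536
  16:229  17:654  18:923
Giant step factor: 817^(-19) ≡ 511 (mod 997).
Scan 329·511^i mod 997 for i = 0, 1, …:
  i=0: 329   i=1: 623   i=2: 310   i=3: 884
  i=4: 83   i=5: 539   i=6: 257   i=7: 720
  i=8: 27   i=9: 836   i=10: 480   i=11: 18
  i=12: 225   i=13: 320
Match at i=13, j=7: a = 13·19 + 7 = 254.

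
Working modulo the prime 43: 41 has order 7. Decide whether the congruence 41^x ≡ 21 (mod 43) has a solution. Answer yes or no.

yes

⟨41⟩ has order 7; its elements mod 43 are {1, 4, 11, 16, 21, 35, 41}.
21 is in this set.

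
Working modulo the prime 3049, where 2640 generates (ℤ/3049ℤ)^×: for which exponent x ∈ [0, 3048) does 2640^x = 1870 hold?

1042

Baby-step giant-step with m = ceil(sqrt(3048)) = 56.
Baby table (2640^j mod 3049 for j=0..55):
  0:1  1:2640  2:2635  3:1631  4:652  5:1644  6:1433  7:2360
  8:1293  9:1689  10:1322  11:2024  12:1512  13:539  14:2126  15:2480
  16:997  17:793  18:1906  19:990  20:607  21:1755  22:1769  23:2141
  24:2443  25:885  26:866  27:2539  28:1258  29:759  30:567  31:2870
  32:35  33:930  34:755  35:2203  36:1477  37:2658  38:1371  39:277
  40:2569  41:1184  42:535  43:713  44:1087  45:571  46:1234  47:1428
  48:1356  49:314  50:2681  51:1111  52:2951  53:445  54:935  55:1759
Giant step factor: 2640^(-56) ≡ 917 (mod 3049).
Scan 1870·917^i mod 3049 for i = 0, 1, …:
  i=0: 1870   i=1: 1252   i=2: 1660   i=3: 769
  i=4: 854   i=5: 2574   i=6: 432   i=7: 2823
  i=8: 90   i=9: 207     …   i=17: 2847
  i=18: 755
Match at i=18, j=34: x = 18·56 + 34 = 1042.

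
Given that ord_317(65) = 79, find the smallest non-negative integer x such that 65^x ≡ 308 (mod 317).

Baby-step giant-step with m = ceil(sqrt(79)) = 9.
Baby table (65^j mod 317 for j=0..8):
  0:1  1:65  2:104  3:103  4:38  5:251  6:148  7:110
  8:176
Giant step factor: 65^(-9) ≡ 34 (mod 317).
Scan 308·34^i mod 317 for i = 0, 1, …:
  i=0: 308   i=1: 11   i=2: 57   i=3: 36
  i=4: 273   i=5: 89   i=6: 173   i=7: 176
Match at i=7, j=8: x = 7·9 + 8 = 71.

71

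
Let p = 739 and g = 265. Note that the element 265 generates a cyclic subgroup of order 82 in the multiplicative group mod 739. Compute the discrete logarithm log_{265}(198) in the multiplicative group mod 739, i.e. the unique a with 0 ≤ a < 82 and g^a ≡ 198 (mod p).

81

Baby-step giant-step with m = ceil(sqrt(82)) = 10.
Baby table (265^j mod 739 for j=0..9):
  0:1  1:265  2:20  3:127  4:400  5:323  6:610  7:548
  8:376  9:614
Giant step factor: 265^(-10) ≡ 631 (mod 739).
Scan 198·631^i mod 739 for i = 0, 1, …:
  i=0: 198   i=1: 47   i=2: 97   i=3: 609
  i=4: 738   i=5: 108   i=6: 160   i=7: 456
  i=8: 265
Match at i=8, j=1: a = 8·10 + 1 = 81.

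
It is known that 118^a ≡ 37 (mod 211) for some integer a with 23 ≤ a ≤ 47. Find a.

26

Compute 118^23 mod 211 = 142, then multiply by 118 repeatedly:
  118^23=142  118^24=87  118^25=138  118^26=37
Found 37 at exponent 26.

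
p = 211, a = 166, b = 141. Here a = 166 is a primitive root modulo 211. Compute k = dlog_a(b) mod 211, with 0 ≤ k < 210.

Baby-step giant-step with m = ceil(sqrt(210)) = 15.
Baby table (166^j mod 211 for j=0..14):
  0:1  1:166  2:126  3:27  4:51  5:26  6:96  7:111
  8:69  9:60  10:43  11:175  12:143  13:106  14:83
Giant step factor: 166^(-15) ≡ 67 (mod 211).
Scan 141·67^i mod 211 for i = 0, 1, …:
  i=0: 141   i=1: 163   i=2: 160   i=3: 170
  i=4: 207   i=5: 154   i=6: 190   i=7: 70
  i=8: 48   i=9: 51
Match at i=9, j=4: k = 9·15 + 4 = 139.

139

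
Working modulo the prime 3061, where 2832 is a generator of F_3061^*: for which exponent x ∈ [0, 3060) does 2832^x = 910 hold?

1438

Baby-step giant-step with m = ceil(sqrt(3060)) = 56.
Baby table (2832^j mod 3061 for j=0..55):
  0:1  1:2832  2:404  3:2375  4:983  5:1407  6:2263  7:2143
  8:2074  9:2570  10:2243  11:601  12:116  13:985  14:949  15:10
  16:771  17:979  18:2323  19:647  20:1826  21:1203  22:3  23:2374
  24:1212  25:1003  26:2949  27:1160  28:667  29:307  30:100  31:1588
  32:607  33:1803  34:348  35:2955  36:2847  37:30  38:2313  39:2937
  40:847  41:1941  42:2417  43:548  44:9  45:1000  46:575  47:3009
  48:2725  49:419  50:2001  51:921  52:300  53:1703  54:1821  55:2348
Giant step factor: 2832^(-56) ≡ 1897 (mod 3061).
Scan 910·1897^i mod 3061 for i = 0, 1, …:
  i=0: 910   i=1: 2927   i=2: 2926   i=3: 1029
  i=4: 2156   i=5: 436   i=6: 622   i=7: 1449
  i=8: 3036   i=9: 1551     …   i=24: 2704
  i=25: 2313
Match at i=25, j=38: x = 25·56 + 38 = 1438.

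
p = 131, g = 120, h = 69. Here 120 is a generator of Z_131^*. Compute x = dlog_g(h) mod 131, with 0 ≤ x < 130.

Baby-step giant-step with m = ceil(sqrt(130)) = 12.
Baby table (120^j mod 131 for j=0..11):
  0:1  1:120  2:121  3:110  4:100  5:79  6:48  7:127
  8:44  9:40  10:84  11:124
Giant step factor: 120^(-12) ≡ 114 (mod 131).
Scan 69·114^i mod 131 for i = 0, 1, …:
  i=0: 69   i=1: 6   i=2: 29   i=3: 31
  i=4: 128   i=5: 51   i=6: 50   i=7: 67
  i=8: 40
Match at i=8, j=9: x = 8·12 + 9 = 105.

105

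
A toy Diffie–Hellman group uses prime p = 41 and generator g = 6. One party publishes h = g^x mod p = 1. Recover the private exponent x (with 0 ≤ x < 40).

Successive powers of 6 modulo 41:
  6^0=1
So 6^0 ≡ 1 (mod 41), giving x = 0.

0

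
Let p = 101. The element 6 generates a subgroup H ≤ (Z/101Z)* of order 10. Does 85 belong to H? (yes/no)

no

⟨6⟩ has order 10; its elements mod 101 are {1, 6, 14, 17, 36, 65, 84, 87, 95, 100}.
85 is not in this set.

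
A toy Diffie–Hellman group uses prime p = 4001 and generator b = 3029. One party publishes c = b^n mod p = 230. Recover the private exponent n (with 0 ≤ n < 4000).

3349

Baby-step giant-step with m = ceil(sqrt(4000)) = 64.
Baby table (3029^j mod 4001 for j=0..63):
  0:1  1:3029  2:548  3:3478  4:229  5:1468  6:1461  7:263
  8:428  9:88  10:2486  11:212  12:1988  13:147  14:1152  15:536
  16:3139  17:1655  18:3743  19:2714  20:2652  21:2901  22:933  23:1351
  24:3157  25:163  26:1604  27:1302  28:2773  29:1318  30:3225  31:2084
  32:2859  33:1747  34:2341  35:1117  36:2548  37:3964  38:3956  39:3730
  40:3347  41:3530  42:1698  43:1957  44:2272  45:168  46:745  47:41
  48:158  49:2463  50:2563  51:1387  52:173  53:3887  54:2781  55:1544
  56:3608  57:1901  58:690  59:1488  60:2026  61:3221  62:1971  63:667
Giant step factor: 3029^(-64) ≡ 2939 (mod 4001).
Scan 230·2939^i mod 4001 for i = 0, 1, …:
  i=0: 230   i=1: 3802   i=2: 3286   i=3: 3141
  i=4: 1092   i=5: 586   i=6: 1824   i=7: 3397
  i=8: 1288   i=9: 486     …   i=51: 2156
  i=52: 2901
Match at i=52, j=21: n = 52·64 + 21 = 3349.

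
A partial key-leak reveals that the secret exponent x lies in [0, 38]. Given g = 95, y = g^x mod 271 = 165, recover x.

15

Compute 95^0 mod 271 = 1, then multiply by 95 repeatedly:
  95^0=1  95^1=95  95^2=82  95^3=202  95^4=220
  95^5=33  95^6=154  95^7=267  95^8=162  95^9=214
  95^10=5  95^11=204  95^12=139  95^13=197  95^14=16
  95^15=165
Found 165 at exponent 15.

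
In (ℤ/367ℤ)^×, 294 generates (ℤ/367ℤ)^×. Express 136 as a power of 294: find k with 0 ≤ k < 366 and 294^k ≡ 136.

Baby-step giant-step with m = ceil(sqrt(366)) = 20.
Baby table (294^j mod 367 for j=0..19):
  0:1  1:294  2:191  3:3  4:148  5:206  6:9  7:77
  8:251  9:27  10:231  11:19  12:81  13:326  14:57  15:243
  16:244  17:171  18:362  19:365
Giant step factor: 294^(-20) ≡ 274 (mod 367).
Scan 136·274^i mod 367 for i = 0, 1, …:
  i=0: 136   i=1: 197   i=2: 29   i=3: 239
  i=4: 160   i=5: 167   i=6: 250   i=7: 238
  i=8: 253   i=9: 326
Match at i=9, j=13: k = 9·20 + 13 = 193.

193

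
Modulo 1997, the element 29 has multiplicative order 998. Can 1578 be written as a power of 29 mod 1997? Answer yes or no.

1578 ∈ ⟨29⟩ iff 1578^998 ≡ 1 (mod 1997), since |⟨29⟩| = 998.
1578^998 mod 1997 = 1.
Since 1 = 1, 1578 lies in the subgroup.

yes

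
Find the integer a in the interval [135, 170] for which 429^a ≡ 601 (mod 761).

170

Compute 429^135 mod 761 = 430, then multiply by 429 repeatedly:
  429^135=430  429^136=308  429^137=479  429^138=21  429^139=638
  429^140=503  429^141=424  429^142=17  429^143=444  429^144=226
  429^145=307  429^146=50  429^147=142  429^148=38  429^149=321
  429^150=729  429^151=731  429^152=67  429^153=586  429^154=264
  429^155=628  429^156=18  429^157=112  429^158=105  429^159=146
  429^160=232  429^161=598  429^162=85  429^163=698  429^164=369
  429^165=13  429^166=250  429^167=710  429^168=190  429^169=83
  429^170=601
Found 601 at exponent 170.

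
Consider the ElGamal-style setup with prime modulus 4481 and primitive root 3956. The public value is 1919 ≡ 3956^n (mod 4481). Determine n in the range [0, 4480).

Baby-step giant-step with m = ceil(sqrt(4480)) = 67.
Baby table (3956^j mod 4481 for j=0..66):
  0:1  1:3956  2:2284  3:1808  4:772  5:2471  6:2215  7:2185
  8:11  9:3187  10:2719  11:1964  12:4011  13:295  14:1960  15:1630
  16:121  17:3690  18:3023  19:3680  20:3792  21:3245  22:3636  23:6
  24:1331  25:261  26:1886  27:151  28:1383  29:4328  30:4148  31:66
  32:1198  33:2871  34:2822  35:1661  36:1770  37:2798  38:818  39:726
  40:4216  41:214  42:4156  43:347  44:1546  45:3892  46:36  47:3505
  48:1566  49:2354  50:906  51:3817  52:3563  53:2483  54:396  55:2707
  56:3783  57:3489  58:1004  59:1658  60:3345  61:427  62:4356  63:2891
  64:1284  65:2531  66:2082
Giant step factor: 3956^(-67) ≡ 2583 (mod 4481).
Scan 1919·2583^i mod 4481 for i = 0, 1, …:
  i=0: 1919   i=1: 791   i=2: 4298   i=3: 2297
  i=4: 307   i=5: 4325   i=6: 342   i=7: 629
  i=8: 2585   i=9: 365     …   i=33: 2342
  i=34: 36
Match at i=34, j=46: n = 34·67 + 46 = 2324.

2324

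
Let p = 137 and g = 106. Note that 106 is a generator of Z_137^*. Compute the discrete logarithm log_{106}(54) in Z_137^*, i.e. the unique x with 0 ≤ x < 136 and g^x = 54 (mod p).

Baby-step giant-step with m = ceil(sqrt(136)) = 12.
Baby table (106^j mod 137 for j=0..11):
  0:1  1:106  2:2  3:75  4:4  5:13  6:8  7:26
  8:16  9:52  10:32  11:104
Giant step factor: 106^(-12) ≡ 15 (mod 137).
Scan 54·15^i mod 137 for i = 0, 1, …:
  i=0: 54   i=1: 125   i=2: 94   i=3: 40
  i=4: 52
Match at i=4, j=9: x = 4·12 + 9 = 57.

57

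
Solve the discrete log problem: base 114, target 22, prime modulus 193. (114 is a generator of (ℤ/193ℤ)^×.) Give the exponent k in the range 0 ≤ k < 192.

Baby-step giant-step with m = ceil(sqrt(192)) = 14.
Baby table (114^j mod 193 for j=0..13):
  0:1  1:114  2:65  3:76  4:172  5:115  6:179  7:141
  8:55  9:94  10:101  11:127  12:3  13:149
Giant step factor: 114^(-14) ≡ 97 (mod 193).
Scan 22·97^i mod 193 for i = 0, 1, …:
  i=0: 22   i=1: 11   i=2: 102   i=3: 51
  i=4: 122   i=5: 61   i=6: 127
Match at i=6, j=11: k = 6·14 + 11 = 95.

95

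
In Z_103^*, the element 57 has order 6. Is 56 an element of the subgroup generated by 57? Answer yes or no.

⟨57⟩ has order 6; its elements mod 103 are {1, 46, 47, 56, 57, 102}.
56 is in this set.

yes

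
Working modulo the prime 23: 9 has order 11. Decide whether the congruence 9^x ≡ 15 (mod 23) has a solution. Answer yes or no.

no

⟨9⟩ has order 11; its elements mod 23 are {1, 2, 3, 4, 6, 8, 9, 12, 13, 16, 18}.
15 is not in this set.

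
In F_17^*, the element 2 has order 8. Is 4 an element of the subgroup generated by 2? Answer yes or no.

⟨2⟩ has order 8; its elements mod 17 are {1, 2, 4, 8, 9, 13, 15, 16}.
4 is in this set.

yes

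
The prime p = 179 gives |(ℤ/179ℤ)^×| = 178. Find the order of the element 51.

89

The order of 51 must divide p − 1 = 178 = 2 · 89.
Divisors: 1, 2, 89, 178.
Check each in increasing order: 51^1 ≡ 51;  51^2 ≡ 95;  51^89 ≡ 1.
Smallest exponent giving 1 is 89.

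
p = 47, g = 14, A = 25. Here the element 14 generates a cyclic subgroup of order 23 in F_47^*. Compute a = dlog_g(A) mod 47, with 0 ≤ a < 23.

12

Successive powers of 14 modulo 47:
  14^0=1  14^1=14  14^2=8  14^3=18  14^4=17  14^5=3
  14^6=42  14^7=24  14^8=7  14^9=4  14^10=9  14^11=32
  14^12=25
So 14^12 ≡ 25 (mod 47), giving a = 12.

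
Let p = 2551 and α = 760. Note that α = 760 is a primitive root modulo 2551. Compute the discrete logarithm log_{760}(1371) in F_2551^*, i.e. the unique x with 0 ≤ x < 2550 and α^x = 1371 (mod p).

Baby-step giant-step with m = ceil(sqrt(2550)) = 51.
Baby table (760^j mod 2551 for j=0..50):
  0:1  1:760  2:1074  3:2471  4:424  5:814  6:1298  7:1794
  8:1206  9:751  10:1887  11:458  12:1144  13:2100  14:1625  15:316
  16:366  17:101  18:230  19:1332  20:2124  21:2008  22:582  23:997
  24:73  25:1909  26:1872  27:1813  28:340  29:749  30:367  31:861
  32:1304  33:1252  34:2548  35:271  36:1880  37:240  38:1279  39:109
  40:1208  41:2271  42:1484  43:298  44:1992  45:1177  46:1670  47:1353
  48:227  49:1603  50:1453
Giant step factor: 760^(-51) ≡ 1145 (mod 2551).
Scan 1371·1145^i mod 2551 for i = 0, 1, …:
  i=0: 1371   i=1: 930   i=2: 1083   i=3: 249
  i=4: 1944   i=5: 1408   i=6: 2479   i=7: 1743
  i=8: 853   i=9: 2203     …   i=17: 805
  i=18: 814
Match at i=18, j=5: x = 18·51 + 5 = 923.

923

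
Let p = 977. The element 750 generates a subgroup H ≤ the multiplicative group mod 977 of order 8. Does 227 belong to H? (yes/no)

yes

⟨750⟩ has order 8; its elements mod 977 are {1, 227, 252, 439, 538, 725, 750, 976}.
227 is in this set.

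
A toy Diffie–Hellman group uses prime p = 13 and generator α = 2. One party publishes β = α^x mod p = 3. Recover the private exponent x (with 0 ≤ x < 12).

4

Successive powers of 2 modulo 13:
  2^0=1  2^1=2  2^2=4  2^3=8  2^4=3
So 2^4 ≡ 3 (mod 13), giving x = 4.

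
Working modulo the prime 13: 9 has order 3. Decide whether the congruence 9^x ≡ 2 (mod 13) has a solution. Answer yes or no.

no

⟨9⟩ has order 3; its elements mod 13 are {1, 3, 9}.
2 is not in this set.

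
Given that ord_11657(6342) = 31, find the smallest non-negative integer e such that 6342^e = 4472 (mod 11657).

27

Successive powers of 6342 modulo 11657:
  6342^0=1  6342^1=6342  6342^2=4314  6342^3=409  6342^4=6024  6342^5=4219
  6342^6=4083  6342^7=4189  6342^8=335  6342^9=2996  6342^10=11379  6342^11=8788
  6342^12=1379  6342^13=2868  6342^14=3936  6342^15=4475  6342^16=7312  6342^17=1158
  6342^18=126  6342^19=6416  6342^20=7342  6342^21=4906  6342^22=1319  6342^23=7029
  6342^24=1550  6342^25=3249  6342^26=7239  6342^27=4472
So 6342^27 ≡ 4472 (mod 11657), giving e = 27.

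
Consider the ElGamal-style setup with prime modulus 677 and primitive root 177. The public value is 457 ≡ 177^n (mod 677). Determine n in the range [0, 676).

Baby-step giant-step with m = ceil(sqrt(676)) = 26.
Baby table (177^j mod 677 for j=0..25):
  0:1  1:177  2:187  3:603  4:442  5:379  6:60  7:465
  8:388  9:299  10:117  11:399  12:215  13:143  14:262  15:338
  16:250  17:245  18:37  19:456  20:149  21:647  22:106  23:483
  24:189  25:280
Giant step factor: 177^(-26) ≡ 414 (mod 677).
Scan 457·414^i mod 677 for i = 0, 1, …:
  i=0: 457   i=1: 315   i=2: 426   i=3: 344
  i=4: 246   i=5: 294   i=6: 533   i=7: 637
  i=8: 365   i=9: 139   i=10: 1
Match at i=10, j=0: n = 10·26 + 0 = 260.

260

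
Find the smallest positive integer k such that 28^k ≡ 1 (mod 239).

The order of 28 must divide p − 1 = 238 = 2 · 7 · 17.
Divisors: 1, 2, 7, 14, 17, 34, 119, 238.
Check each in increasing order: 28^1 ≡ 28;  28^2 ≡ 67;  28^7 ≡ 199;  28^14 ≡ 166;  28^17 ≡ 238;  28^34 ≡ 1.
Smallest exponent giving 1 is 34.

34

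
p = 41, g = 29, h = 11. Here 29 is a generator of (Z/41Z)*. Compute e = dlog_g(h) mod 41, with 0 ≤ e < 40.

29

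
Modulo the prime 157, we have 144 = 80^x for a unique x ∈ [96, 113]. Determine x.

104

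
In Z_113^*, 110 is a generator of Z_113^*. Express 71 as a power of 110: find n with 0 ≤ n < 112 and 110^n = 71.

21

Baby-step giant-step with m = ceil(sqrt(112)) = 11.
Baby table (110^j mod 113 for j=0..10):
  0:1  1:110  2:9  3:86  4:81  5:96  6:51  7:73
  8:7  9:92  10:63
Giant step factor: 110^(-11) ≡ 55 (mod 113).
Scan 71·55^i mod 113 for i = 0, 1, …:
  i=0: 71   i=1: 63
Match at i=1, j=10: n = 1·11 + 10 = 21.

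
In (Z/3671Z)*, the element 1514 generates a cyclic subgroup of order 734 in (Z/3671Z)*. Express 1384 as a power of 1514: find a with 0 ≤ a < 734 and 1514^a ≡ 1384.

Baby-step giant-step with m = ceil(sqrt(734)) = 28.
Baby table (1514^j mod 3671 for j=0..27):
  0:1  1:1514  2:1492  3:1223  4:1438  5:229  6:1632  7:265
  8:1071  9:2583  10:1047  11:2957  12:1949  13:2973  14:476  15:1148
  16:1689  17:2130  18:1682  19:2545  20:2251  21:1326  22:3198  23:3394
  24:2787  25:1539  26:2632  27:1813
Giant step factor: 1514^(-28) ≡ 3281 (mod 3671).
Scan 1384·3281^i mod 3671 for i = 0, 1, …:
  i=0: 1384   i=1: 3548   i=2: 247   i=3: 2787
Match at i=3, j=24: a = 3·28 + 24 = 108.

108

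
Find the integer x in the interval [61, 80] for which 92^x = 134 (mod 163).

Compute 92^61 mod 163 = 139, then multiply by 92 repeatedly:
  92^61=139  92^62=74  92^63=125  92^64=90  92^65=130
  92^66=61  92^67=70  92^68=83  92^69=138  92^70=145
  92^71=137  92^72=53  92^73=149  92^74=16  92^75=5
  92^76=134
Found 134 at exponent 76.

76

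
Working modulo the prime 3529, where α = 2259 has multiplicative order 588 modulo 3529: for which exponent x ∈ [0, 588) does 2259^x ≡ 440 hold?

116

Baby-step giant-step with m = ceil(sqrt(588)) = 25.
Baby table (2259^j mod 3529 for j=0..24):
  0:1  1:2259  2:147  3:347  4:435  5:1603  6:423  7:2727
  8:2188  9:2092  10:497  11:501  12:2479  13:3067  14:926  15:2666
  16:2020  17:183  18:504  19:2198  20:3508  21:1967  22:442  23:3300
  24:1452
Giant step factor: 2259^(-25) ≡ 3375 (mod 3529).
Scan 440·3375^i mod 3529 for i = 0, 1, …:
  i=0: 440   i=1: 2820   i=2: 3316   i=3: 1041
  i=4: 2020
Match at i=4, j=16: x = 4·25 + 16 = 116.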